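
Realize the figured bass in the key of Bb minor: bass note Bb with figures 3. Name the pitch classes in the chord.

Bb, Db, F

The written figures 3 are shorthand for 5/3: the 5 is implied.
A third above Bb in this key is Db.
A fifth above Bb in this key is F.
Together with the bass Bb, this spells Bb minor in root position.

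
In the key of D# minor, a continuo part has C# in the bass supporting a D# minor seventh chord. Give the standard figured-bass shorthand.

4/2

C# is the seventh of D# minor seventh, so the chord is in third inversion.
A seventh chord in third inversion is figured 6/4/2, conventionally abbreviated 4/2.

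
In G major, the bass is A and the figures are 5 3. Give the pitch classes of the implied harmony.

A, C, E

A third above A in this key is C.
A fifth above A in this key is E.
Together with the bass A, this spells A minor in root position.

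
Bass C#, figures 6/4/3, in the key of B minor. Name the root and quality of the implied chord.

The figures 6/4/3 indicate a seventh chord in second inversion.
In second inversion the root lies a fourth above the bass: a fourth above C# in B minor is F#.
The chord tones are C#, E, F#, A, giving F# minor seventh.

F# minor seventh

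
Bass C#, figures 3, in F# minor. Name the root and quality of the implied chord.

The figures 3 indicate a triad in root position.
In root position the bass is the root, so the root is C#.
The chord tones are C#, E, G#, giving C# minor.

C# minor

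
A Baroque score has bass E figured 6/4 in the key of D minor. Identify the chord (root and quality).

The figures 6/4 indicate a triad in second inversion.
In second inversion the root lies a fourth above the bass: a fourth above E in D minor is A.
The chord tones are E, A, C, giving A minor.

A minor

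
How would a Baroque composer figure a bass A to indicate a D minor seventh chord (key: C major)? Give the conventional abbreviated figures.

4/3

A is the fifth of D minor seventh, so the chord is in second inversion.
A seventh chord in second inversion is figured 6/4/3, conventionally abbreviated 4/3.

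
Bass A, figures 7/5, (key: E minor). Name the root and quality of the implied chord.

A minor seventh

The figures 7/5 indicate a seventh chord in root position.
In root position the bass is the root, so the root is A.
The chord tones are A, C, E, G, giving A minor seventh.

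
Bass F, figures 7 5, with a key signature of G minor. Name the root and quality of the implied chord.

F dominant seventh

The figures 7 5 indicate a seventh chord in root position.
In root position the bass is the root, so the root is F.
The chord tones are F, A, C, Eb, giving F dominant seventh.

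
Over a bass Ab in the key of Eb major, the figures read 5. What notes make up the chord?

The written figures 5 are shorthand for 5/3: the 3 is implied.
A third above Ab in this key is C.
A fifth above Ab in this key is Eb.
Together with the bass Ab, this spells Ab major in root position.

Ab, C, Eb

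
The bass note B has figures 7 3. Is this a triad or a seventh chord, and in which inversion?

7 3 is shorthand for 7/5/3.
Intervals of 7/5/3 above the bass form a seventh chord; the bass is the root, so this is root position.

seventh chord, root position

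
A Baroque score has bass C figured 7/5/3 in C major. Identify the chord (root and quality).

C major seventh

The figures 7/5/3 indicate a seventh chord in root position.
In root position the bass is the root, so the root is C.
The chord tones are C, E, G, B, giving C major seventh.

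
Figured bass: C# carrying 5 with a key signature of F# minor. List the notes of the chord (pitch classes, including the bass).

The written figures 5 are shorthand for 5/3: the 3 is implied.
A third above C# in this key is E.
A fifth above C# in this key is G#.
Together with the bass C#, this spells C# minor in root position.

C#, E, G#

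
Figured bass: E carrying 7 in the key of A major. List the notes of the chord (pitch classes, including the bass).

The written figures 7 are shorthand for 7/5/3: the 5/3 are implied.
A third above E in this key is G#.
A fifth above E in this key is B.
A seventh above E in this key is D.
Together with the bass E, this spells E dominant seventh in root position.

E, G#, B, D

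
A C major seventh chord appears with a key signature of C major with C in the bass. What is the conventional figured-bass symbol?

C is the root of C major seventh, so the chord is in root position.
A seventh chord in root position is figured 7/5/3, conventionally abbreviated 7.

7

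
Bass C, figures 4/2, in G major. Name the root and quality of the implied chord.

The figures 4/2 indicate a seventh chord in third inversion.
In third inversion the root lies a second above the bass: a second above C in G major is D.
The chord tones are C, D, F#, A, giving D dominant seventh.

D dominant seventh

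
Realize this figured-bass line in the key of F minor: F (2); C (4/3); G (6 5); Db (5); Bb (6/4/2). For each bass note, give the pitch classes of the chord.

F (6/4/2): F, G, Bb, Db.
C (6/4/3): C, Eb, F, Ab.
G (6/5/3): G, Bb, Db, Eb.
Db (5/3): Db, F, Ab.
Bb (6/4/2): Bb, C, Eb, G.

F, G, Bb, Db | C, Eb, F, Ab | G, Bb, Db, Eb | Db, F, Ab | Bb, C, Eb, G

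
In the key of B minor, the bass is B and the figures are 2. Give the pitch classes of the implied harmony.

B, C#, E, G

The written figures 2 are shorthand for 6/4/2: the 6/4 are implied.
A second above B in this key is C#.
A fourth above B in this key is E.
A sixth above B in this key is G.
Together with the bass B, this spells C# half-diminished seventh in third inversion.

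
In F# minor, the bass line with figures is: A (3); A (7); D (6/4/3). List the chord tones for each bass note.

A (5/3): A, C#, E.
A (7/5/3): A, C#, E, G#.
D (6/4/3): D, F#, G#, B.

A, C#, E | A, C#, E, G# | D, F#, G#, B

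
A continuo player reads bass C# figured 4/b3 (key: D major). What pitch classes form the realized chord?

The written figures 4/b3 are shorthand for 6/4/3: the 6 is implied.
A third above C# in this key is E, lowered to Eb by the flat.
A fourth above C# in this key is F#.
A sixth above C# in this key is A.

C#, Eb, F#, A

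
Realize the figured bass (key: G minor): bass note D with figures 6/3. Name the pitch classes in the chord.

D, F, Bb

A third above D in this key is F.
A sixth above D in this key is Bb.
Together with the bass D, this spells Bb major in first inversion.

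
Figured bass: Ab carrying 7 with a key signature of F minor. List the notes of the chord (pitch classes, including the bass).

Ab, C, Eb, G

The written figures 7 are shorthand for 7/5/3: the 5/3 are implied.
A third above Ab in this key is C.
A fifth above Ab in this key is Eb.
A seventh above Ab in this key is G.
Together with the bass Ab, this spells Ab major seventh in root position.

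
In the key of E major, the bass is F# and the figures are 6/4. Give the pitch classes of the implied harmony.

F#, B, D#

A fourth above F# in this key is B.
A sixth above F# in this key is D#.
Together with the bass F#, this spells B major in second inversion.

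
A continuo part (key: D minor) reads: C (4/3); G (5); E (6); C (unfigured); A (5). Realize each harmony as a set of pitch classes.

C (6/4/3): C, E, F, A.
G (5/3): G, Bb, D.
E (6/3): E, G, C.
C (5/3): C, E, G.
A (5/3): A, C, E.

C, E, F, A | G, Bb, D | E, G, C | C, E, G | A, C, E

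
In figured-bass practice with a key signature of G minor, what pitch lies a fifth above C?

Counting 4 letter steps above C lands on G; in G minor, that letter is G.

G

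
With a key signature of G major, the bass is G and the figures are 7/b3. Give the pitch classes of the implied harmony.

G, Bb, D, F#

The written figures 7/b3 are shorthand for 7/5/3: the 5 is implied.
A third above G in this key is B, lowered to Bb by the flat.
A fifth above G in this key is D.
A seventh above G in this key is F#.
Together with the bass G, this spells G minor-major seventh in root position.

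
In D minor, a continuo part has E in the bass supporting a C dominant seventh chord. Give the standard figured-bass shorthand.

E is the third of C dominant seventh, so the chord is in first inversion.
A seventh chord in first inversion is figured 6/5/3, conventionally abbreviated 6/5.

6/5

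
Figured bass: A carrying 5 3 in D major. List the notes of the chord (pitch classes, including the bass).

A third above A in this key is C#.
A fifth above A in this key is E.
Together with the bass A, this spells A major in root position.

A, C#, E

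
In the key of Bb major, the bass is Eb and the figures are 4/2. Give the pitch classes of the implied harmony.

The written figures 4/2 are shorthand for 6/4/2: the 6 is implied.
A second above Eb in this key is F.
A fourth above Eb in this key is A.
A sixth above Eb in this key is C.
Together with the bass Eb, this spells F dominant seventh in third inversion.

Eb, F, A, C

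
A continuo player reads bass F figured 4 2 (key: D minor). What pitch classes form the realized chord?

The written figures 4 2 are shorthand for 6/4/2: the 6 is implied.
A second above F in this key is G.
A fourth above F in this key is Bb.
A sixth above F in this key is D.
Together with the bass F, this spells G minor seventh in third inversion.

F, G, Bb, D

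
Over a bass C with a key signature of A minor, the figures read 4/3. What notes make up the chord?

The written figures 4/3 are shorthand for 6/4/3: the 6 is implied.
A third above C in this key is E.
A fourth above C in this key is F.
A sixth above C in this key is A.
Together with the bass C, this spells F major seventh in second inversion.

C, E, F, A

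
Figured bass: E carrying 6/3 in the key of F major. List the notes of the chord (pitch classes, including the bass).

E, G, C

A third above E in this key is G.
A sixth above E in this key is C.
Together with the bass E, this spells C major in first inversion.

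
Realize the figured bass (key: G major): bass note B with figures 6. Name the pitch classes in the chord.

The written figures 6 are shorthand for 6/3: the 3 is implied.
A third above B in this key is D.
A sixth above B in this key is G.
Together with the bass B, this spells G major in first inversion.

B, D, G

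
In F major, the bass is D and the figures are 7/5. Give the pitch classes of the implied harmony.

The written figures 7/5 are shorthand for 7/5/3: the 3 is implied.
A third above D in this key is F.
A fifth above D in this key is A.
A seventh above D in this key is C.
Together with the bass D, this spells D minor seventh in root position.

D, F, A, C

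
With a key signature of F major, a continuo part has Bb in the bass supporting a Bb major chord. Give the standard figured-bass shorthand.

Bb is the root of Bb major, so the chord is in root position.
A triad in root position is figured 5/3, conventionally abbreviated (no figures — root-position triad).

no figures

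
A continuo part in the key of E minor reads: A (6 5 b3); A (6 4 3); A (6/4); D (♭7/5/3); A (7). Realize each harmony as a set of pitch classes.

A, Cb, E, F# | A, C, D, F# | A, D, F# | D, F#, A, Cb | A, C, E, G

A (6/5/b3): A, Cb, E, F#.
A (6/4/3): A, C, D, F#.
A (6/4): A, D, F#.
D (b7/5/3): D, F#, A, Cb.
A (7/5/3): A, C, E, G.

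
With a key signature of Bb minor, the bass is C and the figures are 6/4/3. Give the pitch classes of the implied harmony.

C, Eb, F, Ab

A third above C in this key is Eb.
A fourth above C in this key is F.
A sixth above C in this key is Ab.
Together with the bass C, this spells F minor seventh in second inversion.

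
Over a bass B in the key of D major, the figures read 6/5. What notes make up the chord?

B, D, F#, G

The written figures 6/5 are shorthand for 6/5/3: the 3 is implied.
A third above B in this key is D.
A fifth above B in this key is F#.
A sixth above B in this key is G.
Together with the bass B, this spells G major seventh in first inversion.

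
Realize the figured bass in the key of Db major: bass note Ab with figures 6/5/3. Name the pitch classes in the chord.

Ab, C, Eb, F

A third above Ab in this key is C.
A fifth above Ab in this key is Eb.
A sixth above Ab in this key is F.
Together with the bass Ab, this spells F minor seventh in first inversion.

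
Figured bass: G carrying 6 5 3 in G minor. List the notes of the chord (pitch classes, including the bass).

A third above G in this key is Bb.
A fifth above G in this key is D.
A sixth above G in this key is Eb.
Together with the bass G, this spells Eb major seventh in first inversion.

G, Bb, D, Eb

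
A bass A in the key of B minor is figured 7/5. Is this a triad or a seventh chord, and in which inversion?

7/5 is shorthand for 7/5/3.
Intervals of 7/5/3 above the bass form a seventh chord; the bass is the root, so this is root position.

seventh chord, root position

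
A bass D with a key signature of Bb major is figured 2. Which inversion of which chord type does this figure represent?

seventh chord, third inversion

2 is shorthand for 6/4/2.
Intervals of 6/4/2 above the bass form a seventh chord; the bass is the seventh, so this is third inversion.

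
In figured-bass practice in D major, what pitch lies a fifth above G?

D

Counting 4 letter steps above G lands on D; in D major, that letter is D.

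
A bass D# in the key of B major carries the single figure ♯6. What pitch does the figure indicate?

Counting 5 letter steps above D# lands on B; in B major, that letter is B.
The #6 figure raises it a semitone, giving B#.

B#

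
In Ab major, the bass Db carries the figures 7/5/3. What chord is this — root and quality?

The figures 7/5/3 indicate a seventh chord in root position.
In root position the bass is the root, so the root is Db.
The chord tones are Db, F, Ab, C, giving Db major seventh.

Db major seventh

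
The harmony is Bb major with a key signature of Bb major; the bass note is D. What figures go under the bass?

6

D is the third of Bb major, so the chord is in first inversion.
A triad in first inversion is figured 6/3, conventionally abbreviated 6.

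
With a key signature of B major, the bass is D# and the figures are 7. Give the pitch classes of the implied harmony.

D#, F#, A#, C#

The written figures 7 are shorthand for 7/5/3: the 5/3 are implied.
A third above D# in this key is F#.
A fifth above D# in this key is A#.
A seventh above D# in this key is C#.
Together with the bass D#, this spells D# minor seventh in root position.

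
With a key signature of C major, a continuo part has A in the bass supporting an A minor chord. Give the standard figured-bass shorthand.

A is the root of A minor, so the chord is in root position.
A triad in root position is figured 5/3, conventionally abbreviated (no figures — root-position triad).

no figures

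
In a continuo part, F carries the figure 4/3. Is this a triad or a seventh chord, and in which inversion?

4/3 is shorthand for 6/4/3.
Intervals of 6/4/3 above the bass form a seventh chord; the bass is the fifth, so this is second inversion.

seventh chord, second inversion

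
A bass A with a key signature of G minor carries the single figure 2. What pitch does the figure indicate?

Counting 1 letter step above A lands on B; in G minor, that letter is Bb.

Bb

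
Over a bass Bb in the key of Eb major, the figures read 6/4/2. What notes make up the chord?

A second above Bb in this key is C.
A fourth above Bb in this key is Eb.
A sixth above Bb in this key is G.
Together with the bass Bb, this spells C minor seventh in third inversion.

Bb, C, Eb, G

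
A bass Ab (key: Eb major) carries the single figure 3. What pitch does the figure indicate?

C

Counting 2 letter steps above Ab lands on C; in Eb major, that letter is C.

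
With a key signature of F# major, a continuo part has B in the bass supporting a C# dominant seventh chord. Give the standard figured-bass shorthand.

4/2

B is the seventh of C# dominant seventh, so the chord is in third inversion.
A seventh chord in third inversion is figured 6/4/2, conventionally abbreviated 4/2.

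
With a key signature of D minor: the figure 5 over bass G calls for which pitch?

D

Counting 4 letter steps above G lands on D; in D minor, that letter is D.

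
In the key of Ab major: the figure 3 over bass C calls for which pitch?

Counting 2 letter steps above C lands on E; in Ab major, that letter is Eb.

Eb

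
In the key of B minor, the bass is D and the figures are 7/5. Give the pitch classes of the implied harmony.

D, F#, A, C#

The written figures 7/5 are shorthand for 7/5/3: the 3 is implied.
A third above D in this key is F#.
A fifth above D in this key is A.
A seventh above D in this key is C#.
Together with the bass D, this spells D major seventh in root position.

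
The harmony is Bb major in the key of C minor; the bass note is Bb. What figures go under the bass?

Bb is the root of Bb major, so the chord is in root position.
A triad in root position is figured 5/3, conventionally abbreviated (no figures — root-position triad).

no figures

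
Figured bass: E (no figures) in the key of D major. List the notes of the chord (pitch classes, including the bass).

An unfigured bass implies 5/3.
A third above E in this key is G.
A fifth above E in this key is B.
Together with the bass E, this spells E minor in root position.

E, G, B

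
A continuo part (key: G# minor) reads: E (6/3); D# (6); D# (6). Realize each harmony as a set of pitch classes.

E, G#, C# | D#, F#, B | D#, F#, B

E (6/3): E, G#, C#.
D# (6/3): D#, F#, B.
D# (6/3): D#, F#, B.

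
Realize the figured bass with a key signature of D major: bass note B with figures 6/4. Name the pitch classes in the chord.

A fourth above B in this key is E.
A sixth above B in this key is G.
Together with the bass B, this spells E minor in second inversion.

B, E, G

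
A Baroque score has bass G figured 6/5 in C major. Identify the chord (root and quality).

The figures 6/5 indicate a seventh chord in first inversion.
In first inversion the root lies a sixth above the bass: a sixth above G in C major is E.
The chord tones are G, B, D, E, giving E minor seventh.

E minor seventh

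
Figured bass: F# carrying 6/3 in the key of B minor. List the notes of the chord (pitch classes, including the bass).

F#, A, D

A third above F# in this key is A.
A sixth above F# in this key is D.
Together with the bass F#, this spells D major in first inversion.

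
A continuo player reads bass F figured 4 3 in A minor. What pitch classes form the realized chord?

The written figures 4 3 are shorthand for 6/4/3: the 6 is implied.
A third above F in this key is A.
A fourth above F in this key is B.
A sixth above F in this key is D.
Together with the bass F, this spells B half-diminished seventh in second inversion.

F, A, B, D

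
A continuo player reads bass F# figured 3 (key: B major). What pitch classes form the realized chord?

F#, A#, C#

The written figures 3 are shorthand for 5/3: the 5 is implied.
A third above F# in this key is A#.
A fifth above F# in this key is C#.
Together with the bass F#, this spells F# major in root position.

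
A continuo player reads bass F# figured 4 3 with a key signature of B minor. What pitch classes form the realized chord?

The written figures 4 3 are shorthand for 6/4/3: the 6 is implied.
A third above F# in this key is A.
A fourth above F# in this key is B.
A sixth above F# in this key is D.
Together with the bass F#, this spells B minor seventh in second inversion.

F#, A, B, D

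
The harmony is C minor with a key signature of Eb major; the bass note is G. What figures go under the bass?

G is the fifth of C minor, so the chord is in second inversion.
A triad in second inversion is figured 6/4, conventionally abbreviated 6/4.

6/4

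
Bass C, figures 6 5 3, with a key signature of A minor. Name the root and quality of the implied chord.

A minor seventh

The figures 6 5 3 indicate a seventh chord in first inversion.
In first inversion the root lies a sixth above the bass: a sixth above C in A minor is A.
The chord tones are C, E, G, A, giving A minor seventh.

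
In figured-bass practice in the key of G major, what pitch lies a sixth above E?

C

Counting 5 letter steps above E lands on C; in G major, that letter is C.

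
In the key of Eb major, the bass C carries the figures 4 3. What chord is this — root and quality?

F minor seventh

The figures 4 3 indicate a seventh chord in second inversion.
In second inversion the root lies a fourth above the bass: a fourth above C in Eb major is F.
The chord tones are C, Eb, F, Ab, giving F minor seventh.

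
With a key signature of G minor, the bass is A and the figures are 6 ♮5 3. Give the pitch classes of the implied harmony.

A, C, E, F

A third above A in this key is C.
A fifth above A in this key is Eb, made natural (E) by the ♮ figure.
A sixth above A in this key is F.
Together with the bass A, this spells F major seventh in first inversion.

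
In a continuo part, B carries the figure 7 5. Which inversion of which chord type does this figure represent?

7 5 is shorthand for 7/5/3.
Intervals of 7/5/3 above the bass form a seventh chord; the bass is the root, so this is root position.

seventh chord, root position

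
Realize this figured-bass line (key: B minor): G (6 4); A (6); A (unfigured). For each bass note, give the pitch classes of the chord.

G (6/4): G, C#, E.
A (6/3): A, C#, F#.
A (5/3): A, C#, E.

G, C#, E | A, C#, F# | A, C#, E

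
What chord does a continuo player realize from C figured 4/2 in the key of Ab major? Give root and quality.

Db major seventh

The figures 4/2 indicate a seventh chord in third inversion.
In third inversion the root lies a second above the bass: a second above C in Ab major is Db.
The chord tones are C, Db, F, Ab, giving Db major seventh.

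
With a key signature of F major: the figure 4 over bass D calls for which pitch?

Counting 3 letter steps above D lands on G; in F major, that letter is G.

G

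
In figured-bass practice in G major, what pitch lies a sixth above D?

B

Counting 5 letter steps above D lands on B; in G major, that letter is B.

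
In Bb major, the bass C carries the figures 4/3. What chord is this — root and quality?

The figures 4/3 indicate a seventh chord in second inversion.
In second inversion the root lies a fourth above the bass: a fourth above C in Bb major is F.
The chord tones are C, Eb, F, A, giving F dominant seventh.

F dominant seventh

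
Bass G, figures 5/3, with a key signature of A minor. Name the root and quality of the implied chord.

The figures 5/3 indicate a triad in root position.
In root position the bass is the root, so the root is G.
The chord tones are G, B, D, giving G major.

G major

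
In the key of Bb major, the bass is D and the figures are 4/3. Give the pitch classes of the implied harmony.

D, F, G, Bb

The written figures 4/3 are shorthand for 6/4/3: the 6 is implied.
A third above D in this key is F.
A fourth above D in this key is G.
A sixth above D in this key is Bb.
Together with the bass D, this spells G minor seventh in second inversion.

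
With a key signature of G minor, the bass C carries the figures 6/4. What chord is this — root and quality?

The figures 6/4 indicate a triad in second inversion.
In second inversion the root lies a fourth above the bass: a fourth above C in G minor is F.
The chord tones are C, F, A, giving F major.

F major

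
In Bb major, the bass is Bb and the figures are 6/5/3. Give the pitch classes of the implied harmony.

Bb, D, F, G

A third above Bb in this key is D.
A fifth above Bb in this key is F.
A sixth above Bb in this key is G.
Together with the bass Bb, this spells G minor seventh in first inversion.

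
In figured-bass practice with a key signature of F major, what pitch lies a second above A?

Bb

Counting 1 letter step above A lands on B; in F major, that letter is Bb.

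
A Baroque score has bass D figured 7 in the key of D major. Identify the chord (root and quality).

D major seventh

The figures 7 indicate a seventh chord in root position.
In root position the bass is the root, so the root is D.
The chord tones are D, F#, A, C#, giving D major seventh.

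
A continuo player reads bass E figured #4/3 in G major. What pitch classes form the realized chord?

The written figures #4/3 are shorthand for 6/4/3: the 6 is implied.
A third above E in this key is G.
A fourth above E in this key is A, raised to A# by the sharp.
A sixth above E in this key is C.

E, G, A#, C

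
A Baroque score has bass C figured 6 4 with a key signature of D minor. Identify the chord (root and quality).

F major

The figures 6 4 indicate a triad in second inversion.
In second inversion the root lies a fourth above the bass: a fourth above C in D minor is F.
The chord tones are C, F, A, giving F major.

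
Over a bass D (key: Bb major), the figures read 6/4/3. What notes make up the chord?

A third above D in this key is F.
A fourth above D in this key is G.
A sixth above D in this key is Bb.
Together with the bass D, this spells G minor seventh in second inversion.

D, F, G, Bb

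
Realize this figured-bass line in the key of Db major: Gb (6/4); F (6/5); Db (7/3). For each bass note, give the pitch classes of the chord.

Gb, C, Eb | F, Ab, C, Db | Db, F, Ab, C

Gb (6/4): Gb, C, Eb.
F (6/5/3): F, Ab, C, Db.
Db (7/5/3): Db, F, Ab, C.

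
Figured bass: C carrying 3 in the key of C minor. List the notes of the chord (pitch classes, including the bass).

C, Eb, G

The written figures 3 are shorthand for 5/3: the 5 is implied.
A third above C in this key is Eb.
A fifth above C in this key is G.
Together with the bass C, this spells C minor in root position.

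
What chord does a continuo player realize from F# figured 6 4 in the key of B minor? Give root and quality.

The figures 6 4 indicate a triad in second inversion.
In second inversion the root lies a fourth above the bass: a fourth above F# in B minor is B.
The chord tones are F#, B, D, giving B minor.

B minor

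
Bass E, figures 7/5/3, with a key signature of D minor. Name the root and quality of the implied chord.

The figures 7/5/3 indicate a seventh chord in root position.
In root position the bass is the root, so the root is E.
The chord tones are E, G, Bb, D, giving E half-diminished seventh.

E half-diminished seventh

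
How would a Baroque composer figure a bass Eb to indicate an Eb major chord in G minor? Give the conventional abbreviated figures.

Eb is the root of Eb major, so the chord is in root position.
A triad in root position is figured 5/3, conventionally abbreviated (no figures — root-position triad).

no figures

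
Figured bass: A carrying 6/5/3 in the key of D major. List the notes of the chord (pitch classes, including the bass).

A third above A in this key is C#.
A fifth above A in this key is E.
A sixth above A in this key is F#.
Together with the bass A, this spells F# minor seventh in first inversion.

A, C#, E, F#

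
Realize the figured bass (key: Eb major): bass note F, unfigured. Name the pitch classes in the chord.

F, Ab, C

An unfigured bass implies 5/3.
A third above F in this key is Ab.
A fifth above F in this key is C.
Together with the bass F, this spells F minor in root position.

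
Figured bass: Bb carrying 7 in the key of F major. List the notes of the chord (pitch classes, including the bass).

Bb, D, F, A

The written figures 7 are shorthand for 7/5/3: the 5/3 are implied.
A third above Bb in this key is D.
A fifth above Bb in this key is F.
A seventh above Bb in this key is A.
Together with the bass Bb, this spells Bb major seventh in root position.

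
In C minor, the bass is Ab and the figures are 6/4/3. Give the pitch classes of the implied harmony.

Ab, C, D, F

A third above Ab in this key is C.
A fourth above Ab in this key is D.
A sixth above Ab in this key is F.
Together with the bass Ab, this spells D half-diminished seventh in second inversion.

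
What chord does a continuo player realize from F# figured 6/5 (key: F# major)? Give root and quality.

D# minor seventh

The figures 6/5 indicate a seventh chord in first inversion.
In first inversion the root lies a sixth above the bass: a sixth above F# in F# major is D#.
The chord tones are F#, A#, C#, D#, giving D# minor seventh.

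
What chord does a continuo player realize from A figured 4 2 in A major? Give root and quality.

The figures 4 2 indicate a seventh chord in third inversion.
In third inversion the root lies a second above the bass: a second above A in A major is B.
The chord tones are A, B, D, F#, giving B minor seventh.

B minor seventh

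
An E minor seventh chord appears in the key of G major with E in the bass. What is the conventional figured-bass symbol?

7

E is the root of E minor seventh, so the chord is in root position.
A seventh chord in root position is figured 7/5/3, conventionally abbreviated 7.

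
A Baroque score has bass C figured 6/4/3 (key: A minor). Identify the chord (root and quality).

The figures 6/4/3 indicate a seventh chord in second inversion.
In second inversion the root lies a fourth above the bass: a fourth above C in A minor is F.
The chord tones are C, E, F, A, giving F major seventh.

F major seventh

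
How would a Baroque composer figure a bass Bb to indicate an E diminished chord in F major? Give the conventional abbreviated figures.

6/4

Bb is the fifth of E diminished, so the chord is in second inversion.
A triad in second inversion is figured 6/4, conventionally abbreviated 6/4.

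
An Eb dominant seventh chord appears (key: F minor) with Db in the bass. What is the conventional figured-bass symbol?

4/2

Db is the seventh of Eb dominant seventh, so the chord is in third inversion.
A seventh chord in third inversion is figured 6/4/2, conventionally abbreviated 4/2.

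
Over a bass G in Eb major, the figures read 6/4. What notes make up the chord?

A fourth above G in this key is C.
A sixth above G in this key is Eb.
Together with the bass G, this spells C minor in second inversion.

G, C, Eb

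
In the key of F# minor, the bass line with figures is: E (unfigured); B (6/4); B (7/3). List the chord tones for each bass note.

E, G#, B | B, E, G# | B, D, F#, A

E (5/3): E, G#, B.
B (6/4): B, E, G#.
B (7/5/3): B, D, F#, A.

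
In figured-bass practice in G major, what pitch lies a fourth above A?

D

Counting 3 letter steps above A lands on D; in G major, that letter is D.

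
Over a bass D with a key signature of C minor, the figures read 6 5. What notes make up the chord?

D, F, Ab, Bb

The written figures 6 5 are shorthand for 6/5/3: the 3 is implied.
A third above D in this key is F.
A fifth above D in this key is Ab.
A sixth above D in this key is Bb.
Together with the bass D, this spells Bb dominant seventh in first inversion.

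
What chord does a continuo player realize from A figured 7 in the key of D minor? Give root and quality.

A minor seventh

The figures 7 indicate a seventh chord in root position.
In root position the bass is the root, so the root is A.
The chord tones are A, C, E, G, giving A minor seventh.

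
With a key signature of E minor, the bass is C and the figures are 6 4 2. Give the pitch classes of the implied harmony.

A second above C in this key is D.
A fourth above C in this key is F#.
A sixth above C in this key is A.
Together with the bass C, this spells D dominant seventh in third inversion.

C, D, F#, A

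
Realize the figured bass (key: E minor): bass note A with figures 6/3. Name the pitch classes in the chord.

A third above A in this key is C.
A sixth above A in this key is F#.
Together with the bass A, this spells F# diminished in first inversion.

A, C, F#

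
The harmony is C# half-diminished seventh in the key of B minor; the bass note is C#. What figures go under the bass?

C# is the root of C# half-diminished seventh, so the chord is in root position.
A seventh chord in root position is figured 7/5/3, conventionally abbreviated 7.

7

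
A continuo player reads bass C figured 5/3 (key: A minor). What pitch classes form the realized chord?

A third above C in this key is E.
A fifth above C in this key is G.
Together with the bass C, this spells C major in root position.

C, E, G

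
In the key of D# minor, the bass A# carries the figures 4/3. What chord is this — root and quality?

The figures 4/3 indicate a seventh chord in second inversion.
In second inversion the root lies a fourth above the bass: a fourth above A# in D# minor is D#.
The chord tones are A#, C#, D#, F#, giving D# minor seventh.

D# minor seventh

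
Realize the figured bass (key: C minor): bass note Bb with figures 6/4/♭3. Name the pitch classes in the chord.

A third above Bb in this key is D, lowered to Db by the flat.
A fourth above Bb in this key is Eb.
A sixth above Bb in this key is G.
Together with the bass Bb, this spells Eb dominant seventh in second inversion.

Bb, Db, Eb, G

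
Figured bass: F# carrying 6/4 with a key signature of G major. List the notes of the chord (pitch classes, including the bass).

A fourth above F# in this key is B.
A sixth above F# in this key is D.
Together with the bass F#, this spells B minor in second inversion.

F#, B, D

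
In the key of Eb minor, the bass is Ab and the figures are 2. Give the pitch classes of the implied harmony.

The written figures 2 are shorthand for 6/4/2: the 6/4 are implied.
A second above Ab in this key is Bb.
A fourth above Ab in this key is Db.
A sixth above Ab in this key is F.
Together with the bass Ab, this spells Bb minor seventh in third inversion.

Ab, Bb, Db, F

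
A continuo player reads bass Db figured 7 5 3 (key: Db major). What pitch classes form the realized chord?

Db, F, Ab, C

A third above Db in this key is F.
A fifth above Db in this key is Ab.
A seventh above Db in this key is C.
Together with the bass Db, this spells Db major seventh in root position.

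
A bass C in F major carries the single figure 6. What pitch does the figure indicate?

Counting 5 letter steps above C lands on A; in F major, that letter is A.

A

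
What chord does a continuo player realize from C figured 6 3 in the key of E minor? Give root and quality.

A minor

The figures 6 3 indicate a triad in first inversion.
In first inversion the root lies a sixth above the bass: a sixth above C in E minor is A.
The chord tones are C, E, A, giving A minor.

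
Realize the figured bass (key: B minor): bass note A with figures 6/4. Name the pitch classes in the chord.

A, D, F#

A fourth above A in this key is D.
A sixth above A in this key is F#.
Together with the bass A, this spells D major in second inversion.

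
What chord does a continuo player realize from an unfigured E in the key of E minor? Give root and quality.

An unfigured bass indicates a triad in root position.
In root position the bass is the root, so the root is E.
The chord tones are E, G, B, giving E minor.

E minor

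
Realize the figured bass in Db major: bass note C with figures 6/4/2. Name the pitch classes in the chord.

C, Db, F, Ab

A second above C in this key is Db.
A fourth above C in this key is F.
A sixth above C in this key is Ab.
Together with the bass C, this spells Db major seventh in third inversion.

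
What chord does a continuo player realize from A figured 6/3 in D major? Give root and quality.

The figures 6/3 indicate a triad in first inversion.
In first inversion the root lies a sixth above the bass: a sixth above A in D major is F#.
The chord tones are A, C#, F#, giving F# minor.

F# minor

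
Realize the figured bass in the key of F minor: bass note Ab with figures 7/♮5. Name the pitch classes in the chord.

Ab, C, E, G

The written figures 7/♮5 are shorthand for 7/5/3: the 3 is implied.
A third above Ab in this key is C.
A fifth above Ab in this key is Eb, made natural (E) by the ♮ figure.
A seventh above Ab in this key is G.
Together with the bass Ab, this spells Ab augmented major seventh in root position.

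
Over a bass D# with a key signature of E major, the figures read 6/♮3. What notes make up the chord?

A third above D# in this key is F#, made natural (F) by the ♮ figure.
A sixth above D# in this key is B.

D#, F, B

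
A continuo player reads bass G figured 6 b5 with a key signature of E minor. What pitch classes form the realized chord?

G, B, Db, E

The written figures 6 b5 are shorthand for 6/5/3: the 3 is implied.
A third above G in this key is B.
A fifth above G in this key is D, lowered to Db by the flat.
A sixth above G in this key is E.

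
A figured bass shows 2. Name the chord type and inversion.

2 is shorthand for 6/4/2.
Intervals of 6/4/2 above the bass form a seventh chord; the bass is the seventh, so this is third inversion.

seventh chord, third inversion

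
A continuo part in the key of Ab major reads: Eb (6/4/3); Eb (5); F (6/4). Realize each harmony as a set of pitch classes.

Eb (6/4/3): Eb, G, Ab, C.
Eb (5/3): Eb, G, Bb.
F (6/4): F, Bb, Db.

Eb, G, Ab, C | Eb, G, Bb | F, Bb, Db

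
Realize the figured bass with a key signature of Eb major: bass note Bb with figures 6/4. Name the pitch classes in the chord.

Bb, Eb, G

A fourth above Bb in this key is Eb.
A sixth above Bb in this key is G.
Together with the bass Bb, this spells Eb major in second inversion.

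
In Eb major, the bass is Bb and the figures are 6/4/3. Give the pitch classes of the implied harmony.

Bb, D, Eb, G

A third above Bb in this key is D.
A fourth above Bb in this key is Eb.
A sixth above Bb in this key is G.
Together with the bass Bb, this spells Eb major seventh in second inversion.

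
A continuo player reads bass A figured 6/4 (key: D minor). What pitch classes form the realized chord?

A, D, F

A fourth above A in this key is D.
A sixth above A in this key is F.
Together with the bass A, this spells D minor in second inversion.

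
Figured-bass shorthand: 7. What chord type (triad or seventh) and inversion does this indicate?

seventh chord, root position

7 is shorthand for 7/5/3.
Intervals of 7/5/3 above the bass form a seventh chord; the bass is the root, so this is root position.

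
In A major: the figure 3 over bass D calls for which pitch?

Counting 2 letter steps above D lands on F; in A major, that letter is F#.

F#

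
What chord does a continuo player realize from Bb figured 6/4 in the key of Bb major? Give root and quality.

The figures 6/4 indicate a triad in second inversion.
In second inversion the root lies a fourth above the bass: a fourth above Bb in Bb major is Eb.
The chord tones are Bb, Eb, G, giving Eb major.

Eb major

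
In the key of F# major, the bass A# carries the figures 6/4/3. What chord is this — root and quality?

D# minor seventh

The figures 6/4/3 indicate a seventh chord in second inversion.
In second inversion the root lies a fourth above the bass: a fourth above A# in F# major is D#.
The chord tones are A#, C#, D#, F#, giving D# minor seventh.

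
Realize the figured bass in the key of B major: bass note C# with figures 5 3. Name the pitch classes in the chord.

A third above C# in this key is E.
A fifth above C# in this key is G#.
Together with the bass C#, this spells C# minor in root position.

C#, E, G#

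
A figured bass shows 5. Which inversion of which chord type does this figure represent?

5 is shorthand for 5/3.
Intervals of 5/3 above the bass form a triad; the bass is the root, so this is root position.

triad, root position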